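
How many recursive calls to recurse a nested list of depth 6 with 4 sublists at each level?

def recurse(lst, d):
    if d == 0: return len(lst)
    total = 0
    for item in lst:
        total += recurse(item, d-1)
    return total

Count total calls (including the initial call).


At depth 0 (root): 1 call
At depth 1: each of 1 parents calls recurse on 4 children = 4 calls
At depth 2: each of 4 parents calls recurse on 4 children = 16 calls
At depth 3: each of 16 parents calls recurse on 4 children = 64 calls
At depth 4: each of 64 parents calls recurse on 4 children = 256 calls
At depth 5: each of 256 parents calls recurse on 4 children = 1024 calls
At depth 6: each of 1024 parents calls recurse on 4 children = 4096 calls
Total: 1 + 4 + 16 + 64 + 256 + 1024 + 4096 = 5461

5461


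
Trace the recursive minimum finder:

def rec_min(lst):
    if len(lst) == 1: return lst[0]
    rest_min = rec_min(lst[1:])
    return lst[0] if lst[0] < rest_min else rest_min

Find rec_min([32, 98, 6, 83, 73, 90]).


rec_min([32, 98, 6, 83, 73, 90]): compare 32 with rec_min([98, 6, 83, 73, 90])
rec_min([98, 6, 83, 73, 90]): compare 98 with rec_min([6, 83, 73, 90])
rec_min([6, 83, 73, 90]): compare 6 with rec_min([83, 73, 90])
rec_min([83, 73, 90]): compare 83 with rec_min([73, 90])
rec_min([73, 90]): compare 73 with rec_min([90])
rec_min([90]) = 90  (base case)
Compare 73 with 90 -> 73
Compare 83 with 73 -> 73
Compare 6 with 73 -> 6
Compare 98 with 6 -> 6
Compare 32 with 6 -> 6

6


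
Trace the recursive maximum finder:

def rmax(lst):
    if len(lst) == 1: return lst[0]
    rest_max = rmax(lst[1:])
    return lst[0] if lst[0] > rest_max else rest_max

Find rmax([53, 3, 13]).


rmax([53, 3, 13]): compare 53 with rmax([3, 13])
rmax([3, 13]): compare 3 with rmax([13])
rmax([13]) = 13  (base case)
Compare 3 with 13 -> 13
Compare 53 with 13 -> 53

53


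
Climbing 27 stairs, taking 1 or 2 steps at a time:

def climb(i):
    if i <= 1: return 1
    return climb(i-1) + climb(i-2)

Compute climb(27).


Building up from base cases:
climb(0) = 1
climb(1) = 1
climb(2) = climb(1) + climb(0) = 1 + 1 = 2
climb(3) = climb(2) + climb(1) = 2 + 1 = 3
climb(4) = climb(3) + climb(2) = 3 + 2 = 5
climb(5) = climb(4) + climb(3) = 5 + 3 = 8
climb(6) = climb(5) + climb(4) = 8 + 5 = 13
climb(7) = climb(6) + climb(5) = 13 + 8 = 21
climb(8) = climb(7) + climb(6) = 21 + 13 = 34
climb(9) = climb(8) + climb(7) = 34 + 21 = 55
climb(10) = climb(9) + climb(8) = 55 + 34 = 89
climb(11) = climb(10) + climb(9) = 89 + 55 = 144
climb(12) = climb(11) + climb(10) = 144 + 89 = 233
climb(13) = climb(12) + climb(11) = 233 + 144 = 377
climb(14) = climb(13) + climb(12) = 377 + 233 = 610
climb(15) = climb(14) + climb(13) = 610 + 377 = 987
climb(16) = climb(15) + climb(14) = 987 + 610 = 1597
climb(17) = climb(16) + climb(15) = 1597 + 987 = 2584
climb(18) = climb(17) + climb(16) = 2584 + 1597 = 4181
climb(19) = climb(18) + climb(17) = 4181 + 2584 = 6765
climb(20) = climb(19) + climb(18) = 6765 + 4181 = 10946
climb(21) = climb(20) + climb(19) = 10946 + 6765 = 17711
climb(22) = climb(21) + climb(20) = 17711 + 10946 = 28657
climb(23) = climb(22) + climb(21) = 28657 + 17711 = 46368
climb(24) = climb(23) + climb(22) = 46368 + 28657 = 75025
climb(25) = climb(24) + climb(23) = 75025 + 46368 = 121393
climb(26) = climb(25) + climb(24) = 121393 + 75025 = 196418
climb(27) = climb(26) + climb(25) = 196418 + 121393 = 317811

317811


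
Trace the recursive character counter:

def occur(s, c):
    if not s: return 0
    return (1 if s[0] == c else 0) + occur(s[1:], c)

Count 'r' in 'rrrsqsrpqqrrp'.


s[0]='r' == 'r' -> 1
s[0]='r' == 'r' -> 1
s[0]='r' == 'r' -> 1
s[0]='s' != 'r' -> 0
s[0]='q' != 'r' -> 0
s[0]='s' != 'r' -> 0
s[0]='r' == 'r' -> 1
s[0]='p' != 'r' -> 0
s[0]='q' != 'r' -> 0
s[0]='q' != 'r' -> 0
s[0]='r' == 'r' -> 1
s[0]='r' == 'r' -> 1
s[0]='p' != 'r' -> 0
Sum: 1 + 1 + 1 + 0 + 0 + 0 + 1 + 0 + 0 + 0 + 1 + 1 + 0 = 6

6


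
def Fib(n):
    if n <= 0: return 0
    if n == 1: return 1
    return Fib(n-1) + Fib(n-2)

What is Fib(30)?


Computing Fib(30) bottom-up:
Fib(0) = 0
Fib(1) = 1
Fib(2) = Fib(1) + Fib(0) = 1 + 0 = 1
Fib(3) = Fib(2) + Fib(1) = 1 + 1 = 2
Fib(4) = Fib(3) + Fib(2) = 2 + 1 = 3
Fib(5) = Fib(4) + Fib(3) = 3 + 2 = 5
Fib(6) = Fib(5) + Fib(4) = 5 + 3 = 8
Fib(7) = Fib(6) + Fib(5) = 8 + 5 = 13
Fib(8) = Fib(7) + Fib(6) = 13 + 8 = 21
Fib(9) = Fib(8) + Fib(7) = 21 + 13 = 34
Fib(10) = Fib(9) + Fib(8) = 34 + 21 = 55
Fib(11) = Fib(10) + Fib(9) = 55 + 34 = 89
Fib(12) = Fib(11) + Fib(10) = 89 + 55 = 144
Fib(13) = Fib(12) + Fib(11) = 144 + 89 = 233
Fib(14) = Fib(13) + Fib(12) = 233 + 144 = 377
Fib(15) = Fib(14) + Fib(13) = 377 + 233 = 610
Fib(16) = Fib(15) + Fib(14) = 610 + 377 = 987
Fib(17) = Fib(16) + Fib(15) = 987 + 610 = 1597
Fib(18) = Fib(17) + Fib(16) = 1597 + 987 = 2584
Fib(19) = Fib(18) + Fib(17) = 2584 + 1597 = 4181
Fib(20) = Fib(19) + Fib(18) = 4181 + 2584 = 6765
Fib(21) = Fib(20) + Fib(19) = 6765 + 4181 = 10946
Fib(22) = Fib(21) + Fib(20) = 10946 + 6765 = 17711
Fib(23) = Fib(22) + Fib(21) = 17711 + 10946 = 28657
Fib(24) = Fib(23) + Fib(22) = 28657 + 17711 = 46368
Fib(25) = Fib(24) + Fib(23) = 46368 + 28657 = 75025
Fib(26) = Fib(25) + Fib(24) = 75025 + 46368 = 121393
Fib(27) = Fib(26) + Fib(25) = 121393 + 75025 = 196418
Fib(28) = Fib(27) + Fib(26) = 196418 + 121393 = 317811
Fib(29) = Fib(28) + Fib(27) = 317811 + 196418 = 514229
Fib(30) = Fib(29) + Fib(28) = 514229 + 317811 = 832040

832040


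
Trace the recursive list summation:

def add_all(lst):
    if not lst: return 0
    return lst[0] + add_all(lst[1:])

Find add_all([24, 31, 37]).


add_all([24, 31, 37]) = 24 + add_all([31, 37])
add_all([31, 37]) = 31 + add_all([37])
add_all([37]) = 37 + add_all([])
add_all([]) = 0  (base case)
Total: 24 + 31 + 37 + 0 = 92

92


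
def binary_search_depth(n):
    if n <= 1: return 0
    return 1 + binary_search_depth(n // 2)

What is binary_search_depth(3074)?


3074 / 2 = 1537
1537 / 2 = 768
768 / 2 = 384
384 / 2 = 192
192 / 2 = 96
96 / 2 = 48
48 / 2 = 24
24 / 2 = 12
12 / 2 = 6
6 / 2 = 3
3 / 2 = 1
Reached 1 after 11 halvings

11


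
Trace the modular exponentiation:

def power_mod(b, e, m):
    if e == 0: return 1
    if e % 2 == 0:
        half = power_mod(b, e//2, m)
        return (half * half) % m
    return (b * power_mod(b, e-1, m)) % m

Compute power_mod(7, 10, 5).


power_mod(7, 10, 5): e is even, compute power_mod(7, 5, 5)
  power_mod(7, 5, 5): e is odd, compute power_mod(7, 4, 5)
    power_mod(7, 4, 5): e is even, compute power_mod(7, 2, 5)
      power_mod(7, 2, 5): e is even, compute power_mod(7, 1, 5)
        power_mod(7, 1, 5): e is odd, compute power_mod(7, 0, 5)
          power_mod(7, 0, 5) = 1
        (7 * 1) % 5 = 2
      half=2, (2*2) % 5 = 4
    half=4, (4*4) % 5 = 1
  (7 * 1) % 5 = 2
half=2, (2*2) % 5 = 4

4


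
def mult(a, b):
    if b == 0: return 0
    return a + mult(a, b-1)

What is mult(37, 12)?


mult(37, 12) = 37 + mult(37, 11)
mult(37, 11) = 37 + mult(37, 10)
mult(37, 10) = 37 + mult(37, 9)
mult(37, 9) = 37 + mult(37, 8)
mult(37, 8) = 37 + mult(37, 7)
mult(37, 7) = 37 + mult(37, 6)
mult(37, 6) = 37 + mult(37, 5)
mult(37, 5) = 37 + mult(37, 4)
mult(37, 4) = 37 + mult(37, 3)
mult(37, 3) = 37 + mult(37, 2)
mult(37, 2) = 37 + mult(37, 1)
mult(37, 1) = 37 + mult(37, 0)
mult(37, 0) = 0  (base case)
Total: 37 + 37 + 37 + 37 + 37 + 37 + 37 + 37 + 37 + 37 + 37 + 37 + 0 = 444

444


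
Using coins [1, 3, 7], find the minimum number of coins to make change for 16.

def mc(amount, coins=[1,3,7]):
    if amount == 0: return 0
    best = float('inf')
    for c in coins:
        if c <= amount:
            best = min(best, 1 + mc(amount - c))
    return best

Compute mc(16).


Building up with DP:
mc(0) = 0
mc(1) = min(1+mc(0)=1+0=1) = 1
mc(2) = min(1+mc(1)=1+1=2) = 2
mc(3) = min(1+mc(2)=1+2=3, 1+mc(0)=1+0=1) = 1
mc(4) = min(1+mc(3)=1+1=2, 1+mc(1)=1+1=2) = 2
mc(5) = min(1+mc(4)=1+2=3, 1+mc(2)=1+2=3) = 3
mc(6) = min(1+mc(5)=1+3=4, 1+mc(3)=1+1=2) = 2
mc(7) = min(1+mc(6)=1+2=3, 1+mc(4)=1+2=3, 1+mc(0)=1+0=1) = 1
mc(8) = min(1+mc(7)=1+1=2, 1+mc(5)=1+3=4, 1+mc(1)=1+1=2) = 2
mc(9) = min(1+mc(8)=1+2=3, 1+mc(6)=1+2=3, 1+mc(2)=1+2=3) = 3
mc(10) = min(1+mc(9)=1+3=4, 1+mc(7)=1+1=2, 1+mc(3)=1+1=2) = 2
mc(11) = min(1+mc(10)=1+2=3, 1+mc(8)=1+2=3, 1+mc(4)=1+2=3) = 3
mc(12) = min(1+mc(11)=1+3=4, 1+mc(9)=1+3=4, 1+mc(5)=1+3=4) = 4
mc(13) = min(1+mc(12)=1+4=5, 1+mc(10)=1+2=3, 1+mc(6)=1+2=3) = 3
mc(14) = min(1+mc(13)=1+3=4, 1+mc(11)=1+3=4, 1+mc(7)=1+1=2) = 2
mc(15) = min(1+mc(14)=1+2=3, 1+mc(12)=1+4=5, 1+mc(8)=1+2=3) = 3
mc(16) = min(1+mc(15)=1+3=4, 1+mc(13)=1+3=4, 1+mc(9)=1+3=4) = 4

4


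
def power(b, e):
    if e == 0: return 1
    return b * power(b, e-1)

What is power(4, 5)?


power(4, 5)
= 4 * power(4, 4)
= 4 * 4 * power(4, 3)
= 4 * 4 * 4 * power(4, 2)
= 4 * 4 * 4 * 4 * power(4, 1)
= 4 * 4 * 4 * 4 * 4 * power(4, 0)
= 4 * 4 * 4 * 4 * 4 * 1
= 1024

1024


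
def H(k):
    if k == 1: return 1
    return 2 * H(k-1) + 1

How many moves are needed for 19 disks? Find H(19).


H(19) = 2 * H(18) + 1
H(18) = 2 * H(17) + 1
H(17) = 2 * H(16) + 1
H(16) = 2 * H(15) + 1
H(15) = 2 * H(14) + 1
H(14) = 2 * H(13) + 1
H(13) = 2 * H(12) + 1
H(12) = 2 * H(11) + 1
H(11) = 2 * H(10) + 1
H(10) = 2 * H(9) + 1
H(9) = 2 * H(8) + 1
H(8) = 2 * H(7) + 1
H(7) = 2 * H(6) + 1
H(6) = 2 * H(5) + 1
H(5) = 2 * H(4) + 1
H(4) = 2 * H(3) + 1
H(3) = 2 * H(2) + 1
H(2) = 2 * H(1) + 1
H(1) = 1  (base case)
H(2) = 2 * 1 + 1 = 3
H(3) = 2 * 3 + 1 = 7
H(4) = 2 * 7 + 1 = 15
H(5) = 2 * 15 + 1 = 31
H(6) = 2 * 31 + 1 = 63
H(7) = 2 * 63 + 1 = 127
H(8) = 2 * 127 + 1 = 255
H(9) = 2 * 255 + 1 = 511
H(10) = 2 * 511 + 1 = 1023
H(11) = 2 * 1023 + 1 = 2047
H(12) = 2 * 2047 + 1 = 4095
H(13) = 2 * 4095 + 1 = 8191
H(14) = 2 * 8191 + 1 = 16383
H(15) = 2 * 16383 + 1 = 32767
H(16) = 2 * 32767 + 1 = 65535
H(17) = 2 * 65535 + 1 = 131071
H(18) = 2 * 131071 + 1 = 262143
H(19) = 2 * 262143 + 1 = 524287

524287


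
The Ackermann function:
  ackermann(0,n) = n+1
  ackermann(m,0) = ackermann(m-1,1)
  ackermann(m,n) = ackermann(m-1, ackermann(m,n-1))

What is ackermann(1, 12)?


ackermann(1, 12) = ackermann(0, ackermann(1, 11))
  ackermann(1, 11) = ackermann(0, ackermann(1, 10))
    ackermann(1, 10) = ackermann(0, ackermann(1, 9))
      ackermann(1, 9) = ackermann(0, ackermann(1, 8))
        ackermann(1, 8) = ackermann(0, ackermann(1, 7))
          ackermann(1, 7) = ackermann(0, ackermann(1, 6))
          ackermann(1, 6) = ackermann(0, ackermann(1, 5))
          ackermann(1, 5) = ackermann(0, ackermann(1, 4))
          ackermann(1, 4) = ackermann(0, ackermann(1, 3))
          ackermann(1, 3) = ackermann(0, ackermann(1, 2))
          ackermann(1, 2) = ackermann(0, ackermann(1, 1))
          ackermann(1, 1) = ackermann(0, ackermann(1, 0))
          ackermann(1, 0) = ackermann(0, 1)
          ackermann(0, 1) = 2
            = ackermann(0, 2)
          ackermann(0, 2) = 3
            = ackermann(0, 3)
          ackermann(0, 3) = 4
            = ackermann(0, 4)
          ackermann(0, 4) = 5
            = ackermann(0, 5)
          ackermann(0, 5) = 6
            = ackermann(0, 6)
          ackermann(0, 6) = 7
            = ackermann(0, 7)
... (trace truncated)
Result: ackermann(1, 12) = 14

14


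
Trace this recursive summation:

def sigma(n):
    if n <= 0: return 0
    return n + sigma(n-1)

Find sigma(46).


sigma(46)
= 46 + 45 + 44 + 43 + 42 + 41 + 40 + 39 + 38 + 37 + 36 + 35 + 34 + 33 + 32 + 31 + 30 + 29 + 28 + 27 + 26 + 25 + 24 + 23 + 22 + 21 + 20 + 19 + 18 + 17 + 16 + 15 + 14 + 13 + 12 + 11 + 10 + 9 + 8 + 7 + 6 + 5 + 4 + 3 + 2 + 1 + sigma(0)
= 46 + 45 + 44 + 43 + 42 + 41 + 40 + 39 + 38 + 37 + 36 + 35 + 34 + 33 + 32 + 31 + 30 + 29 + 28 + 27 + 26 + 25 + 24 + 23 + 22 + 21 + 20 + 19 + 18 + 17 + 16 + 15 + 14 + 13 + 12 + 11 + 10 + 9 + 8 + 7 + 6 + 5 + 4 + 3 + 2 + 1 + 0
= 1081

1081


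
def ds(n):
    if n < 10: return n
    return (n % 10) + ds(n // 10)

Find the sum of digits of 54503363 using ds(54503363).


ds(54503363) = 3 + ds(5450336)
ds(5450336) = 6 + ds(545033)
ds(545033) = 3 + ds(54503)
ds(54503) = 3 + ds(5450)
ds(5450) = 0 + ds(545)
ds(545) = 5 + ds(54)
ds(54) = 4 + ds(5)
ds(5) = 5  (base case)
Total: 3 + 6 + 3 + 3 + 0 + 5 + 4 + 5 = 29

29


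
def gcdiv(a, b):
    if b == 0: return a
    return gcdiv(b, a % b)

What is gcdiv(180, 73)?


gcdiv(180, 73) = gcdiv(73, 34)
gcdiv(73, 34) = gcdiv(34, 5)
gcdiv(34, 5) = gcdiv(5, 4)
gcdiv(5, 4) = gcdiv(4, 1)
gcdiv(4, 1) = gcdiv(1, 0)
gcdiv(1, 0) = 1  (base case)

1


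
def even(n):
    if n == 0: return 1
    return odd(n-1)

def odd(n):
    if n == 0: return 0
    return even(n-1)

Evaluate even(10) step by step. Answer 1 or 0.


even(10) = odd(9)
odd(9) = even(8)
even(8) = odd(7)
odd(7) = even(6)
even(6) = odd(5)
odd(5) = even(4)
even(4) = odd(3)
odd(3) = even(2)
even(2) = odd(1)
odd(1) = even(0)
even(0) = 1  (base case)
Result: 1

1


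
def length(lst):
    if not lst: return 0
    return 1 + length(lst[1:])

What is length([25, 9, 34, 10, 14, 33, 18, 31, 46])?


length([25, 9, 34, 10, 14, 33, 18, 31, 46]) = 1 + length([9, 34, 10, 14, 33, 18, 31, 46])
length([9, 34, 10, 14, 33, 18, 31, 46]) = 1 + length([34, 10, 14, 33, 18, 31, 46])
length([34, 10, 14, 33, 18, 31, 46]) = 1 + length([10, 14, 33, 18, 31, 46])
length([10, 14, 33, 18, 31, 46]) = 1 + length([14, 33, 18, 31, 46])
length([14, 33, 18, 31, 46]) = 1 + length([33, 18, 31, 46])
length([33, 18, 31, 46]) = 1 + length([18, 31, 46])
length([18, 31, 46]) = 1 + length([31, 46])
length([31, 46]) = 1 + length([46])
length([46]) = 1 + length([])
length([]) = 0  (base case)
Unwinding: 1 + 1 + 1 + 1 + 1 + 1 + 1 + 1 + 1 + 0 = 9

9


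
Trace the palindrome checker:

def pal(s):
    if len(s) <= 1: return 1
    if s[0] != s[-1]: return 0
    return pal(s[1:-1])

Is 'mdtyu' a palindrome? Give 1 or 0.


pal('mdtyu'): s[0]='m' != s[-1]='u' -> return 0
Result: 0 (not a palindrome)

0


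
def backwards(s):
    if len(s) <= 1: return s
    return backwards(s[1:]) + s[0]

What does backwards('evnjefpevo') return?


backwards('evnjefpevo') = backwards('vnjefpevo') + 'e'
backwards('vnjefpevo') = backwards('njefpevo') + 'v'
backwards('njefpevo') = backwards('jefpevo') + 'n'
backwards('jefpevo') = backwards('efpevo') + 'j'
backwards('efpevo') = backwards('fpevo') + 'e'
backwards('fpevo') = backwards('pevo') + 'f'
backwards('pevo') = backwards('evo') + 'p'
backwards('evo') = backwards('vo') + 'e'
backwards('vo') = backwards('o') + 'v'
backwards('o') = 'o'  (base case)
Concatenating: 'o' + 'v' + 'e' + 'p' + 'f' + 'e' + 'j' + 'n' + 'v' + 'e' = 'ovepfejnve'

ovepfejnve


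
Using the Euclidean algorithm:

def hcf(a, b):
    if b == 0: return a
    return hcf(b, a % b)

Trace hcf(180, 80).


hcf(180, 80) = hcf(80, 20)
hcf(80, 20) = hcf(20, 0)
hcf(20, 0) = 20  (base case)

20


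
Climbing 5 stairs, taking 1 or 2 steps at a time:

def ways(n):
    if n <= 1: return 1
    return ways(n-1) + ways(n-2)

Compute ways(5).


Building up from base cases:
ways(0) = 1
ways(1) = 1
ways(2) = ways(1) + ways(0) = 1 + 1 = 2
ways(3) = ways(2) + ways(1) = 2 + 1 = 3
ways(4) = ways(3) + ways(2) = 3 + 2 = 5
ways(5) = ways(4) + ways(3) = 5 + 3 = 8

8


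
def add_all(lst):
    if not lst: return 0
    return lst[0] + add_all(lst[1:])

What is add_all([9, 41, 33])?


add_all([9, 41, 33]) = 9 + add_all([41, 33])
add_all([41, 33]) = 41 + add_all([33])
add_all([33]) = 33 + add_all([])
add_all([]) = 0  (base case)
Total: 9 + 41 + 33 + 0 = 83

83


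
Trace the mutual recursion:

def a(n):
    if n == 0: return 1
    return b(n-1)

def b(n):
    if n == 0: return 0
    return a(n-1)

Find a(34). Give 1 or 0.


a(34) = b(33)
b(33) = a(32)
a(32) = b(31)
b(31) = a(30)
a(30) = b(29)
b(29) = a(28)
a(28) = b(27)
b(27) = a(26)
a(26) = b(25)
b(25) = a(24)
a(24) = b(23)
b(23) = a(22)
a(22) = b(21)
b(21) = a(20)
a(20) = b(19)
b(19) = a(18)
a(18) = b(17)
b(17) = a(16)
a(16) = b(15)
b(15) = a(14)
a(14) = b(13)
b(13) = a(12)
a(12) = b(11)
b(11) = a(10)
a(10) = b(9)
b(9) = a(8)
a(8) = b(7)
b(7) = a(6)
a(6) = b(5)
b(5) = a(4)
a(4) = b(3)
b(3) = a(2)
a(2) = b(1)
b(1) = a(0)
a(0) = 1  (base case)
Result: 1

1


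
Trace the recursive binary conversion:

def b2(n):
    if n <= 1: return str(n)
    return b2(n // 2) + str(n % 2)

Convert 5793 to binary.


b2(5793) = b2(2896) + '1'
b2(2896) = b2(1448) + '0'
b2(1448) = b2(724) + '0'
b2(724) = b2(362) + '0'
b2(362) = b2(181) + '0'
b2(181) = b2(90) + '1'
b2(90) = b2(45) + '0'
b2(45) = b2(22) + '1'
b2(22) = b2(11) + '0'
b2(11) = b2(5) + '1'
b2(5) = b2(2) + '1'
b2(2) = b2(1) + '0'
b2(1) = '1'  (base case)
Concatenating: '1' + '0' + '1' + '1' + '0' + '1' + '0' + '1' + '0' + '0' + '0' + '0' + '1' = '1011010100001'

1011010100001


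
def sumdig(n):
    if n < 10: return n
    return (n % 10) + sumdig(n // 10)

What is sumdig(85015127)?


sumdig(85015127) = 7 + sumdig(8501512)
sumdig(8501512) = 2 + sumdig(850151)
sumdig(850151) = 1 + sumdig(85015)
sumdig(85015) = 5 + sumdig(8501)
sumdig(8501) = 1 + sumdig(850)
sumdig(850) = 0 + sumdig(85)
sumdig(85) = 5 + sumdig(8)
sumdig(8) = 8  (base case)
Total: 7 + 2 + 1 + 5 + 1 + 0 + 5 + 8 = 29

29


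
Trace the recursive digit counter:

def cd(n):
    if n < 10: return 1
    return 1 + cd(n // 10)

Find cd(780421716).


cd(780421716) = 1 + cd(78042171)
cd(78042171) = 1 + cd(7804217)
cd(7804217) = 1 + cd(780421)
cd(780421) = 1 + cd(78042)
cd(78042) = 1 + cd(7804)
cd(7804) = 1 + cd(780)
cd(780) = 1 + cd(78)
cd(78) = 1 + cd(7)
cd(7) = 1  (base case: 7 < 10)
Unwinding: 1 + 1 + 1 + 1 + 1 + 1 + 1 + 1 + 1 = 9

9


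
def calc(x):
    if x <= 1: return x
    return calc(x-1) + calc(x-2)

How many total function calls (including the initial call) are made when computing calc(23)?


Let C(n) = total calls for calc(n)
C(0) = 1, C(1) = 1
C(2) = 1 + C(1) + C(0) = 1 + 1 + 1 = 3
C(3) = 1 + C(2) + C(1) = 1 + 3 + 1 = 5
C(4) = 1 + C(3) + C(2) = 1 + 5 + 3 = 9
C(5) = 1 + C(4) + C(3) = 1 + 9 + 5 = 15
C(6) = 1 + C(5) + C(4) = 1 + 15 + 9 = 25
C(7) = 1 + C(6) + C(5) = 1 + 25 + 15 = 41
C(8) = 1 + C(7) + C(6) = 1 + 41 + 25 = 67
C(9) = 1 + C(8) + C(7) = 1 + 67 + 41 = 109
C(10) = 1 + C(9) + C(8) = 1 + 109 + 67 = 177
C(11) = 1 + C(10) + C(9) = 1 + 177 + 109 = 287
C(12) = 1 + C(11) + C(10) = 1 + 287 + 177 = 465
C(13) = 1 + C(12) + C(11) = 1 + 465 + 287 = 753
C(14) = 1 + C(13) + C(12) = 1 + 753 + 465 = 1219
C(15) = 1 + C(14) + C(13) = 1 + 1219 + 753 = 1973
C(16) = 1 + C(15) + C(14) = 1 + 1973 + 1219 = 3193
C(17) = 1 + C(16) + C(15) = 1 + 3193 + 1973 = 5167
C(18) = 1 + C(17) + C(16) = 1 + 5167 + 3193 = 8361
C(19) = 1 + C(18) + C(17) = 1 + 8361 + 5167 = 13529
C(20) = 1 + C(19) + C(18) = 1 + 13529 + 8361 = 21891
C(21) = 1 + C(20) + C(19) = 1 + 21891 + 13529 = 35421
C(22) = 1 + C(21) + C(20) = 1 + 35421 + 21891 = 57313
C(23) = 1 + C(22) + C(21) = 1 + 57313 + 35421 = 92735

92735


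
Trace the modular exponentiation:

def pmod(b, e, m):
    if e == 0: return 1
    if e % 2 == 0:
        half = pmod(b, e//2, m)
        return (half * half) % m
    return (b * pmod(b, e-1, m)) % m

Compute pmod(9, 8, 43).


pmod(9, 8, 43): e is even, compute pmod(9, 4, 43)
  pmod(9, 4, 43): e is even, compute pmod(9, 2, 43)
    pmod(9, 2, 43): e is even, compute pmod(9, 1, 43)
      pmod(9, 1, 43): e is odd, compute pmod(9, 0, 43)
        pmod(9, 0, 43) = 1
      (9 * 1) % 43 = 9
    half=9, (9*9) % 43 = 38
  half=38, (38*38) % 43 = 25
half=25, (25*25) % 43 = 23

23


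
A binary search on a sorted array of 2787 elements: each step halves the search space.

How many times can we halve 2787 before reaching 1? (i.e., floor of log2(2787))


2787 / 2 = 1393
1393 / 2 = 696
696 / 2 = 348
348 / 2 = 174
174 / 2 = 87
87 / 2 = 43
43 / 2 = 21
21 / 2 = 10
10 / 2 = 5
5 / 2 = 2
2 / 2 = 1
Reached 1 after 11 halvings

11


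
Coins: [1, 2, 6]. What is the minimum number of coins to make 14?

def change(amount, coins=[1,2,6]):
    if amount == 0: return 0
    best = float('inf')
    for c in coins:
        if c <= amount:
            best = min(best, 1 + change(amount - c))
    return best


Building up with DP:
change(0) = 0
change(1) = min(1+change(0)=1+0=1) = 1
change(2) = min(1+change(1)=1+1=2, 1+change(0)=1+0=1) = 1
change(3) = min(1+change(2)=1+1=2, 1+change(1)=1+1=2) = 2
change(4) = min(1+change(3)=1+2=3, 1+change(2)=1+1=2) = 2
change(5) = min(1+change(4)=1+2=3, 1+change(3)=1+2=3) = 3
change(6) = min(1+change(5)=1+3=4, 1+change(4)=1+2=3, 1+change(0)=1+0=1) = 1
change(7) = min(1+change(6)=1+1=2, 1+change(5)=1+3=4, 1+change(1)=1+1=2) = 2
change(8) = min(1+change(7)=1+2=3, 1+change(6)=1+1=2, 1+change(2)=1+1=2) = 2
change(9) = min(1+change(8)=1+2=3, 1+change(7)=1+2=3, 1+change(3)=1+2=3) = 3
change(10) = min(1+change(9)=1+3=4, 1+change(8)=1+2=3, 1+change(4)=1+2=3) = 3
change(11) = min(1+change(10)=1+3=4, 1+change(9)=1+3=4, 1+change(5)=1+3=4) = 4
change(12) = min(1+change(11)=1+4=5, 1+change(10)=1+3=4, 1+change(6)=1+1=2) = 2
change(13) = min(1+change(12)=1+2=3, 1+change(11)=1+4=5, 1+change(7)=1+2=3) = 3
change(14) = min(1+change(13)=1+3=4, 1+change(12)=1+2=3, 1+change(8)=1+2=3) = 3

3


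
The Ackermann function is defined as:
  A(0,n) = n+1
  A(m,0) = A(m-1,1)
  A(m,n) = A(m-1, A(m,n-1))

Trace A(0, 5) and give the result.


A(0, 5) = 6
Result: A(0, 5) = 6

6


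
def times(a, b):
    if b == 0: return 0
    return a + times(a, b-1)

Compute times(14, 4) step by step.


times(14, 4) = 14 + times(14, 3)
times(14, 3) = 14 + times(14, 2)
times(14, 2) = 14 + times(14, 1)
times(14, 1) = 14 + times(14, 0)
times(14, 0) = 0  (base case)
Total: 14 + 14 + 14 + 14 + 0 = 56

56


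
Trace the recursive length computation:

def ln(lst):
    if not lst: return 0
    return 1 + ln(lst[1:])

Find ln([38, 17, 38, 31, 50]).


ln([38, 17, 38, 31, 50]) = 1 + ln([17, 38, 31, 50])
ln([17, 38, 31, 50]) = 1 + ln([38, 31, 50])
ln([38, 31, 50]) = 1 + ln([31, 50])
ln([31, 50]) = 1 + ln([50])
ln([50]) = 1 + ln([])
ln([]) = 0  (base case)
Unwinding: 1 + 1 + 1 + 1 + 1 + 0 = 5

5


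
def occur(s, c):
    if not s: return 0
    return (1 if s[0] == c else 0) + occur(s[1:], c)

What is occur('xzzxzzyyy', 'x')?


s[0]='x' == 'x' -> 1
s[0]='z' != 'x' -> 0
s[0]='z' != 'x' -> 0
s[0]='x' == 'x' -> 1
s[0]='z' != 'x' -> 0
s[0]='z' != 'x' -> 0
s[0]='y' != 'x' -> 0
s[0]='y' != 'x' -> 0
s[0]='y' != 'x' -> 0
Sum: 1 + 0 + 0 + 1 + 0 + 0 + 0 + 0 + 0 = 2

2


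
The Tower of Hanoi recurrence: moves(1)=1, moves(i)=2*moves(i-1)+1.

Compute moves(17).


moves(17) = 2 * moves(16) + 1
moves(16) = 2 * moves(15) + 1
moves(15) = 2 * moves(14) + 1
moves(14) = 2 * moves(13) + 1
moves(13) = 2 * moves(12) + 1
moves(12) = 2 * moves(11) + 1
moves(11) = 2 * moves(10) + 1
moves(10) = 2 * moves(9) + 1
moves(9) = 2 * moves(8) + 1
moves(8) = 2 * moves(7) + 1
moves(7) = 2 * moves(6) + 1
moves(6) = 2 * moves(5) + 1
moves(5) = 2 * moves(4) + 1
moves(4) = 2 * moves(3) + 1
moves(3) = 2 * moves(2) + 1
moves(2) = 2 * moves(1) + 1
moves(1) = 1  (base case)
moves(2) = 2 * 1 + 1 = 3
moves(3) = 2 * 3 + 1 = 7
moves(4) = 2 * 7 + 1 = 15
moves(5) = 2 * 15 + 1 = 31
moves(6) = 2 * 31 + 1 = 63
moves(7) = 2 * 63 + 1 = 127
moves(8) = 2 * 127 + 1 = 255
moves(9) = 2 * 255 + 1 = 511
moves(10) = 2 * 511 + 1 = 1023
moves(11) = 2 * 1023 + 1 = 2047
moves(12) = 2 * 2047 + 1 = 4095
moves(13) = 2 * 4095 + 1 = 8191
moves(14) = 2 * 8191 + 1 = 16383
moves(15) = 2 * 16383 + 1 = 32767
moves(16) = 2 * 32767 + 1 = 65535
moves(17) = 2 * 65535 + 1 = 131071

131071


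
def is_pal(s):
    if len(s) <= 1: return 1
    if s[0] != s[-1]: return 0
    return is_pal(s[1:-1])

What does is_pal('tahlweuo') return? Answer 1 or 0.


is_pal('tahlweuo'): s[0]='t' != s[-1]='o' -> return 0
Result: 0 (not a palindrome)

0


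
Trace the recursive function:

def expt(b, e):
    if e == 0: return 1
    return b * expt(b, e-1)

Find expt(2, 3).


expt(2, 3)
= 2 * expt(2, 2)
= 2 * 2 * expt(2, 1)
= 2 * 2 * 2 * expt(2, 0)
= 2 * 2 * 2 * 1
= 8

8


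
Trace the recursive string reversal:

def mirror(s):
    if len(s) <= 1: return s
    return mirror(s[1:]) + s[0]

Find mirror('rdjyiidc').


mirror('rdjyiidc') = mirror('djyiidc') + 'r'
mirror('djyiidc') = mirror('jyiidc') + 'd'
mirror('jyiidc') = mirror('yiidc') + 'j'
mirror('yiidc') = mirror('iidc') + 'y'
mirror('iidc') = mirror('idc') + 'i'
mirror('idc') = mirror('dc') + 'i'
mirror('dc') = mirror('c') + 'd'
mirror('c') = 'c'  (base case)
Concatenating: 'c' + 'd' + 'i' + 'i' + 'y' + 'j' + 'd' + 'r' = 'cdiiyjdr'

cdiiyjdr


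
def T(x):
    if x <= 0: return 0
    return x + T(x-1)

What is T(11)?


T(11)
= 11 + 10 + 9 + 8 + 7 + 6 + 5 + 4 + 3 + 2 + 1 + T(0)
= 11 + 10 + 9 + 8 + 7 + 6 + 5 + 4 + 3 + 2 + 1 + 0
= 66

66


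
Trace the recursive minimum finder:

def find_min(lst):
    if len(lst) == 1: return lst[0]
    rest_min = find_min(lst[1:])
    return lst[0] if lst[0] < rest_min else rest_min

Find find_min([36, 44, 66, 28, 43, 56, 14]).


find_min([36, 44, 66, 28, 43, 56, 14]): compare 36 with find_min([44, 66, 28, 43, 56, 14])
find_min([44, 66, 28, 43, 56, 14]): compare 44 with find_min([66, 28, 43, 56, 14])
find_min([66, 28, 43, 56, 14]): compare 66 with find_min([28, 43, 56, 14])
find_min([28, 43, 56, 14]): compare 28 with find_min([43, 56, 14])
find_min([43, 56, 14]): compare 43 with find_min([56, 14])
find_min([56, 14]): compare 56 with find_min([14])
find_min([14]) = 14  (base case)
Compare 56 with 14 -> 14
Compare 43 with 14 -> 14
Compare 28 with 14 -> 14
Compare 66 with 14 -> 14
Compare 44 with 14 -> 14
Compare 36 with 14 -> 14

14


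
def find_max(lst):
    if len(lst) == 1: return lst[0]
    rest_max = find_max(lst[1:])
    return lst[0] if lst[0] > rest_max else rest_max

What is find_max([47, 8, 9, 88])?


find_max([47, 8, 9, 88]): compare 47 with find_max([8, 9, 88])
find_max([8, 9, 88]): compare 8 with find_max([9, 88])
find_max([9, 88]): compare 9 with find_max([88])
find_max([88]) = 88  (base case)
Compare 9 with 88 -> 88
Compare 8 with 88 -> 88
Compare 47 with 88 -> 88

88


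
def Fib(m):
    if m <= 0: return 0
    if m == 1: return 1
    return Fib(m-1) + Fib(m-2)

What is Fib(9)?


Computing Fib(9) bottom-up:
Fib(0) = 0
Fib(1) = 1
Fib(2) = Fib(1) + Fib(0) = 1 + 0 = 1
Fib(3) = Fib(2) + Fib(1) = 1 + 1 = 2
Fib(4) = Fib(3) + Fib(2) = 2 + 1 = 3
Fib(5) = Fib(4) + Fib(3) = 3 + 2 = 5
Fib(6) = Fib(5) + Fib(4) = 5 + 3 = 8
Fib(7) = Fib(6) + Fib(5) = 8 + 5 = 13
Fib(8) = Fib(7) + Fib(6) = 13 + 8 = 21
Fib(9) = Fib(8) + Fib(7) = 21 + 13 = 34

34


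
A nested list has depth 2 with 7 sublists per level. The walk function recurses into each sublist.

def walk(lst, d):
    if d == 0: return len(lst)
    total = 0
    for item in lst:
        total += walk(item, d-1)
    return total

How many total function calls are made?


At depth 0 (root): 1 call
At depth 1: each of 1 parents calls walk on 7 children = 7 calls
At depth 2: each of 7 parents calls walk on 7 children = 49 calls
Total: 1 + 7 + 49 = 57

57


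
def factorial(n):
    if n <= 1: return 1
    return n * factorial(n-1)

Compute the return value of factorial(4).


factorial(4)
= 4 * factorial(3)
= 4 * 3 * factorial(2)
= 4 * 3 * 2 * factorial(1)
= 4 * 3 * 2 * 1
= 24

24


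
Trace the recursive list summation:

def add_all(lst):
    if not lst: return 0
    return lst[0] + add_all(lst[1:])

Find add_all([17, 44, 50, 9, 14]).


add_all([17, 44, 50, 9, 14]) = 17 + add_all([44, 50, 9, 14])
add_all([44, 50, 9, 14]) = 44 + add_all([50, 9, 14])
add_all([50, 9, 14]) = 50 + add_all([9, 14])
add_all([9, 14]) = 9 + add_all([14])
add_all([14]) = 14 + add_all([])
add_all([]) = 0  (base case)
Total: 17 + 44 + 50 + 9 + 14 + 0 = 134

134


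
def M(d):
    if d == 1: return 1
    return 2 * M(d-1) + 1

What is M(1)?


M(1) = 1  (base case)

1


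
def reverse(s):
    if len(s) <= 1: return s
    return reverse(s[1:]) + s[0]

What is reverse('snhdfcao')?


reverse('snhdfcao') = reverse('nhdfcao') + 's'
reverse('nhdfcao') = reverse('hdfcao') + 'n'
reverse('hdfcao') = reverse('dfcao') + 'h'
reverse('dfcao') = reverse('fcao') + 'd'
reverse('fcao') = reverse('cao') + 'f'
reverse('cao') = reverse('ao') + 'c'
reverse('ao') = reverse('o') + 'a'
reverse('o') = 'o'  (base case)
Concatenating: 'o' + 'a' + 'c' + 'f' + 'd' + 'h' + 'n' + 's' = 'oacfdhns'

oacfdhns


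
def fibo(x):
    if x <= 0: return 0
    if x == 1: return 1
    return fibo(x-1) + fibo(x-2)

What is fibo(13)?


Computing fibo(13) bottom-up:
fibo(0) = 0
fibo(1) = 1
fibo(2) = fibo(1) + fibo(0) = 1 + 0 = 1
fibo(3) = fibo(2) + fibo(1) = 1 + 1 = 2
fibo(4) = fibo(3) + fibo(2) = 2 + 1 = 3
fibo(5) = fibo(4) + fibo(3) = 3 + 2 = 5
fibo(6) = fibo(5) + fibo(4) = 5 + 3 = 8
fibo(7) = fibo(6) + fibo(5) = 8 + 5 = 13
fibo(8) = fibo(7) + fibo(6) = 13 + 8 = 21
fibo(9) = fibo(8) + fibo(7) = 21 + 13 = 34
fibo(10) = fibo(9) + fibo(8) = 34 + 21 = 55
fibo(11) = fibo(10) + fibo(9) = 55 + 34 = 89
fibo(12) = fibo(11) + fibo(10) = 89 + 55 = 144
fibo(13) = fibo(12) + fibo(11) = 144 + 89 = 233

233


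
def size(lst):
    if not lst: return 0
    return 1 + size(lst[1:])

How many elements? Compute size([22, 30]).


size([22, 30]) = 1 + size([30])
size([30]) = 1 + size([])
size([]) = 0  (base case)
Unwinding: 1 + 1 + 0 = 2

2


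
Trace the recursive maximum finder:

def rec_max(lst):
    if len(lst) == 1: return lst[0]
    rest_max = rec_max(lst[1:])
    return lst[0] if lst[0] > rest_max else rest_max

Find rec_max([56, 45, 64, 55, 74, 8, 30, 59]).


rec_max([56, 45, 64, 55, 74, 8, 30, 59]): compare 56 with rec_max([45, 64, 55, 74, 8, 30, 59])
rec_max([45, 64, 55, 74, 8, 30, 59]): compare 45 with rec_max([64, 55, 74, 8, 30, 59])
rec_max([64, 55, 74, 8, 30, 59]): compare 64 with rec_max([55, 74, 8, 30, 59])
rec_max([55, 74, 8, 30, 59]): compare 55 with rec_max([74, 8, 30, 59])
rec_max([74, 8, 30, 59]): compare 74 with rec_max([8, 30, 59])
rec_max([8, 30, 59]): compare 8 with rec_max([30, 59])
rec_max([30, 59]): compare 30 with rec_max([59])
rec_max([59]) = 59  (base case)
Compare 30 with 59 -> 59
Compare 8 with 59 -> 59
Compare 74 with 59 -> 74
Compare 55 with 74 -> 74
Compare 64 with 74 -> 74
Compare 45 with 74 -> 74
Compare 56 with 74 -> 74

74


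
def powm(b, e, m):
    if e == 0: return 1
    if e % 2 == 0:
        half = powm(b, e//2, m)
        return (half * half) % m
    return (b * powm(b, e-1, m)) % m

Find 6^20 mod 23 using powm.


powm(6, 20, 23): e is even, compute powm(6, 10, 23)
  powm(6, 10, 23): e is even, compute powm(6, 5, 23)
    powm(6, 5, 23): e is odd, compute powm(6, 4, 23)
      powm(6, 4, 23): e is even, compute powm(6, 2, 23)
        powm(6, 2, 23): e is even, compute powm(6, 1, 23)
          powm(6, 1, 23): e is odd, compute powm(6, 0, 23)
          powm(6, 0, 23) = 1
          (6 * 1) % 23 = 6
        half=6, (6*6) % 23 = 13
      half=13, (13*13) % 23 = 8
    (6 * 8) % 23 = 2
  half=2, (2*2) % 23 = 4
half=4, (4*4) % 23 = 16

16


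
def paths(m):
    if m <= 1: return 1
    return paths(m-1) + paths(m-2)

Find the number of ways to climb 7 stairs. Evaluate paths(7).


Building up from base cases:
paths(0) = 1
paths(1) = 1
paths(2) = paths(1) + paths(0) = 1 + 1 = 2
paths(3) = paths(2) + paths(1) = 2 + 1 = 3
paths(4) = paths(3) + paths(2) = 3 + 2 = 5
paths(5) = paths(4) + paths(3) = 5 + 3 = 8
paths(6) = paths(5) + paths(4) = 8 + 5 = 13
paths(7) = paths(6) + paths(5) = 13 + 8 = 21

21


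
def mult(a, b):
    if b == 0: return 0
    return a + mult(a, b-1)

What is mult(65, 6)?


mult(65, 6) = 65 + mult(65, 5)
mult(65, 5) = 65 + mult(65, 4)
mult(65, 4) = 65 + mult(65, 3)
mult(65, 3) = 65 + mult(65, 2)
mult(65, 2) = 65 + mult(65, 1)
mult(65, 1) = 65 + mult(65, 0)
mult(65, 0) = 0  (base case)
Total: 65 + 65 + 65 + 65 + 65 + 65 + 0 = 390

390


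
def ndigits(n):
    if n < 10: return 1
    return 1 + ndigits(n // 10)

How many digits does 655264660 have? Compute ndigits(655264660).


ndigits(655264660) = 1 + ndigits(65526466)
ndigits(65526466) = 1 + ndigits(6552646)
ndigits(6552646) = 1 + ndigits(655264)
ndigits(655264) = 1 + ndigits(65526)
ndigits(65526) = 1 + ndigits(6552)
ndigits(6552) = 1 + ndigits(655)
ndigits(655) = 1 + ndigits(65)
ndigits(65) = 1 + ndigits(6)
ndigits(6) = 1  (base case: 6 < 10)
Unwinding: 1 + 1 + 1 + 1 + 1 + 1 + 1 + 1 + 1 = 9

9


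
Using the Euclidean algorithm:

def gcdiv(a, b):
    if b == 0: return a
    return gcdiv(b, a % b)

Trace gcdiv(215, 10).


gcdiv(215, 10) = gcdiv(10, 5)
gcdiv(10, 5) = gcdiv(5, 0)
gcdiv(5, 0) = 5  (base case)

5


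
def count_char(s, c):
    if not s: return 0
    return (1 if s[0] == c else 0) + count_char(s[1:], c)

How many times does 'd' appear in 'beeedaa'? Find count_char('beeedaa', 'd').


s[0]='b' != 'd' -> 0
s[0]='e' != 'd' -> 0
s[0]='e' != 'd' -> 0
s[0]='e' != 'd' -> 0
s[0]='d' == 'd' -> 1
s[0]='a' != 'd' -> 0
s[0]='a' != 'd' -> 0
Sum: 0 + 0 + 0 + 0 + 1 + 0 + 0 = 1

1


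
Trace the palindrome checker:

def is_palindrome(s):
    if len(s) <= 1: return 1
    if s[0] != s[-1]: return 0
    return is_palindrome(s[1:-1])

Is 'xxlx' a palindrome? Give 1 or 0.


is_palindrome('xxlx'): s[0]='x' == s[-1]='x' -> check is_palindrome('xl')
is_palindrome('xl'): s[0]='x' != s[-1]='l' -> return 0
Result: 0 (not a palindrome)

0


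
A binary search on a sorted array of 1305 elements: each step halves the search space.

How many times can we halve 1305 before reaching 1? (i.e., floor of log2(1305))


1305 / 2 = 652
652 / 2 = 326
326 / 2 = 163
163 / 2 = 81
81 / 2 = 40
40 / 2 = 20
20 / 2 = 10
10 / 2 = 5
5 / 2 = 2
2 / 2 = 1
Reached 1 after 10 halvings

10


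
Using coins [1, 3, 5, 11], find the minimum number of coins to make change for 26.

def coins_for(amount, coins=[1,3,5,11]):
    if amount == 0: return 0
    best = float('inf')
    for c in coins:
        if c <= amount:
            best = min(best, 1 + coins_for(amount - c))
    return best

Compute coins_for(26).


Building up with DP:
coins_for(0) = 0
coins_for(1) = min(1+coins_for(0)=1+0=1) = 1
coins_for(2) = min(1+coins_for(1)=1+1=2) = 2
coins_for(3) = min(1+coins_for(2)=1+2=3, 1+coins_for(0)=1+0=1) = 1
coins_for(4) = min(1+coins_for(3)=1+1=2, 1+coins_for(1)=1+1=2) = 2
coins_for(5) = min(1+coins_for(4)=1+2=3, 1+coins_for(2)=1+2=3, 1+coins_for(0)=1+0=1) = 1
coins_for(6) = min(1+coins_for(5)=1+1=2, 1+coins_for(3)=1+1=2, 1+coins_for(1)=1+1=2) = 2
coins_for(7) = min(1+coins_for(6)=1+2=3, 1+coins_for(4)=1+2=3, 1+coins_for(2)=1+2=3) = 3
coins_for(8) = min(1+coins_for(7)=1+3=4, 1+coins_for(5)=1+1=2, 1+coins_for(3)=1+1=2) = 2
coins_for(9) = min(1+coins_for(8)=1+2=3, 1+coins_for(6)=1+2=3, 1+coins_for(4)=1+2=3) = 3
coins_for(10) = min(1+coins_for(9)=1+3=4, 1+coins_for(7)=1+3=4, 1+coins_for(5)=1+1=2) = 2
coins_for(11) = min(1+coins_for(10)=1+2=3, 1+coins_for(8)=1+2=3, 1+coins_for(6)=1+2=3, 1+coins_for(0)=1+0=1) = 1
coins_for(12) = min(1+coins_for(11)=1+1=2, 1+coins_for(9)=1+3=4, 1+coins_for(7)=1+3=4, 1+coins_for(1)=1+1=2) = 2
coins_for(13) = min(1+coins_for(12)=1+2=3, 1+coins_for(10)=1+2=3, 1+coins_for(8)=1+2=3, 1+coins_for(2)=1+2=3) = 3
coins_for(14) = min(1+coins_for(13)=1+3=4, 1+coins_for(11)=1+1=2, 1+coins_for(9)=1+3=4, 1+coins_for(3)=1+1=2) = 2
coins_for(15) = min(1+coins_for(14)=1+2=3, 1+coins_for(12)=1+2=3, 1+coins_for(10)=1+2=3, 1+coins_for(4)=1+2=3) = 3
coins_for(16) = min(1+coins_for(15)=1+3=4, 1+coins_for(13)=1+3=4, 1+coins_for(11)=1+1=2, 1+coins_for(5)=1+1=2) = 2
coins_for(17) = min(1+coins_for(16)=1+2=3, 1+coins_for(14)=1+2=3, 1+coins_for(12)=1+2=3, 1+coins_for(6)=1+2=3) = 3
coins_for(18) = min(1+coins_for(17)=1+3=4, 1+coins_for(15)=1+3=4, 1+coins_for(13)=1+3=4, 1+coins_for(7)=1+3=4) = 4
coins_for(19) = min(1+coins_for(18)=1+4=5, 1+coins_for(16)=1+2=3, 1+coins_for(14)=1+2=3, 1+coins_for(8)=1+2=3) = 3
coins_for(20) = min(1+coins_for(19)=1+3=4, 1+coins_for(17)=1+3=4, 1+coins_for(15)=1+3=4, 1+coins_for(9)=1+3=4) = 4
coins_for(21) = min(1+coins_for(20)=1+4=5, 1+coins_for(18)=1+4=5, 1+coins_for(16)=1+2=3, 1+coins_for(10)=1+2=3) = 3
coins_for(22) = min(1+coins_for(21)=1+3=4, 1+coins_for(19)=1+3=4, 1+coins_for(17)=1+3=4, 1+coins_for(11)=1+1=2) = 2
coins_for(23) = min(1+coins_for(22)=1+2=3, 1+coins_for(20)=1+4=5, 1+coins_for(18)=1+4=5, 1+coins_for(12)=1+2=3) = 3
coins_for(24) = min(1+coins_for(23)=1+3=4, 1+coins_for(21)=1+3=4, 1+coins_for(19)=1+3=4, 1+coins_for(13)=1+3=4) = 4
coins_for(25) = min(1+coins_for(24)=1+4=5, 1+coins_for(22)=1+2=3, 1+coins_for(20)=1+4=5, 1+coins_for(14)=1+2=3) = 3
coins_for(26) = min(1+coins_for(25)=1+3=4, 1+coins_for(23)=1+3=4, 1+coins_for(21)=1+3=4, 1+coins_for(15)=1+3=4) = 4

4


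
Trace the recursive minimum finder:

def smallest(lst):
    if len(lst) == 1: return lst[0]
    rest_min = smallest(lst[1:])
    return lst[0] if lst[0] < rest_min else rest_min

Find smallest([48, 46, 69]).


smallest([48, 46, 69]): compare 48 with smallest([46, 69])
smallest([46, 69]): compare 46 with smallest([69])
smallest([69]) = 69  (base case)
Compare 46 with 69 -> 46
Compare 48 with 46 -> 46

46


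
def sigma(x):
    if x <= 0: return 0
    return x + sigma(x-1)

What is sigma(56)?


sigma(56)
= 56 + 55 + 54 + 53 + 52 + 51 + 50 + 49 + 48 + 47 + 46 + 45 + 44 + 43 + 42 + 41 + 40 + 39 + 38 + 37 + 36 + 35 + 34 + 33 + 32 + 31 + 30 + 29 + 28 + 27 + 26 + 25 + 24 + 23 + 22 + 21 + 20 + 19 + 18 + 17 + 16 + 15 + 14 + 13 + 12 + 11 + 10 + 9 + 8 + 7 + 6 + 5 + 4 + 3 + 2 + 1 + sigma(0)
= 56 + 55 + 54 + 53 + 52 + 51 + 50 + 49 + 48 + 47 + 46 + 45 + 44 + 43 + 42 + 41 + 40 + 39 + 38 + 37 + 36 + 35 + 34 + 33 + 32 + 31 + 30 + 29 + 28 + 27 + 26 + 25 + 24 + 23 + 22 + 21 + 20 + 19 + 18 + 17 + 16 + 15 + 14 + 13 + 12 + 11 + 10 + 9 + 8 + 7 + 6 + 5 + 4 + 3 + 2 + 1 + 0
= 1596

1596


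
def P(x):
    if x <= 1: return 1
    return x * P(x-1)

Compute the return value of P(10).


P(10)
= 10 * P(9)
= 10 * 9 * P(8)
= 10 * 9 * 8 * P(7)
= 10 * 9 * 8 * 7 * P(6)
= 10 * 9 * 8 * 7 * 6 * P(5)
= 10 * 9 * 8 * 7 * 6 * 5 * P(4)
= 10 * 9 * 8 * 7 * 6 * 5 * 4 * P(3)
= 10 * 9 * 8 * 7 * 6 * 5 * 4 * 3 * P(2)
= 10 * 9 * 8 * 7 * 6 * 5 * 4 * 3 * 2 * P(1)
= 10 * 9 * 8 * 7 * 6 * 5 * 4 * 3 * 2 * 1
= 3628800

3628800


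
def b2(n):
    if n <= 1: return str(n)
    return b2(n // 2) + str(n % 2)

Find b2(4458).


b2(4458) = b2(2229) + '0'
b2(2229) = b2(1114) + '1'
b2(1114) = b2(557) + '0'
b2(557) = b2(278) + '1'
b2(278) = b2(139) + '0'
b2(139) = b2(69) + '1'
b2(69) = b2(34) + '1'
b2(34) = b2(17) + '0'
b2(17) = b2(8) + '1'
b2(8) = b2(4) + '0'
b2(4) = b2(2) + '0'
b2(2) = b2(1) + '0'
b2(1) = '1'  (base case)
Concatenating: '1' + '0' + '0' + '0' + '1' + '0' + '1' + '1' + '0' + '1' + '0' + '1' + '0' = '1000101101010'

1000101101010


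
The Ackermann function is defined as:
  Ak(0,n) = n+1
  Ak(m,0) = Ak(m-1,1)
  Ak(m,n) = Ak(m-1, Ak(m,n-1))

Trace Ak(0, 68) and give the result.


Ak(0, 68) = 69
Result: Ak(0, 68) = 69

69


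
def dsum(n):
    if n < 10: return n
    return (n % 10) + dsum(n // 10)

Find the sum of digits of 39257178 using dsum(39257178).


dsum(39257178) = 8 + dsum(3925717)
dsum(3925717) = 7 + dsum(392571)
dsum(392571) = 1 + dsum(39257)
dsum(39257) = 7 + dsum(3925)
dsum(3925) = 5 + dsum(392)
dsum(392) = 2 + dsum(39)
dsum(39) = 9 + dsum(3)
dsum(3) = 3  (base case)
Total: 8 + 7 + 1 + 7 + 5 + 2 + 9 + 3 = 42

42


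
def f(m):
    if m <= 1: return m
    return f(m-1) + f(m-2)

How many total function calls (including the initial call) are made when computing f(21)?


Let C(n) = total calls for f(n)
C(0) = 1, C(1) = 1
C(2) = 1 + C(1) + C(0) = 1 + 1 + 1 = 3
C(3) = 1 + C(2) + C(1) = 1 + 3 + 1 = 5
C(4) = 1 + C(3) + C(2) = 1 + 5 + 3 = 9
C(5) = 1 + C(4) + C(3) = 1 + 9 + 5 = 15
C(6) = 1 + C(5) + C(4) = 1 + 15 + 9 = 25
C(7) = 1 + C(6) + C(5) = 1 + 25 + 15 = 41
C(8) = 1 + C(7) + C(6) = 1 + 41 + 25 = 67
C(9) = 1 + C(8) + C(7) = 1 + 67 + 41 = 109
C(10) = 1 + C(9) + C(8) = 1 + 109 + 67 = 177
C(11) = 1 + C(10) + C(9) = 1 + 177 + 109 = 287
C(12) = 1 + C(11) + C(10) = 1 + 287 + 177 = 465
C(13) = 1 + C(12) + C(11) = 1 + 465 + 287 = 753
C(14) = 1 + C(13) + C(12) = 1 + 753 + 465 = 1219
C(15) = 1 + C(14) + C(13) = 1 + 1219 + 753 = 1973
C(16) = 1 + C(15) + C(14) = 1 + 1973 + 1219 = 3193
C(17) = 1 + C(16) + C(15) = 1 + 3193 + 1973 = 5167
C(18) = 1 + C(17) + C(16) = 1 + 5167 + 3193 = 8361
C(19) = 1 + C(18) + C(17) = 1 + 8361 + 5167 = 13529
C(20) = 1 + C(19) + C(18) = 1 + 13529 + 8361 = 21891
C(21) = 1 + C(20) + C(19) = 1 + 21891 + 13529 = 35421

35421


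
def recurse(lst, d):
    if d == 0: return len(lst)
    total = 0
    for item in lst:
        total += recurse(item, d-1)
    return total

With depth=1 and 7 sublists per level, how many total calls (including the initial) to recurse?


At depth 0 (root): 1 call
At depth 1: each of 1 parents calls recurse on 7 children = 7 calls
Total: 1 + 7 = 8

8
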